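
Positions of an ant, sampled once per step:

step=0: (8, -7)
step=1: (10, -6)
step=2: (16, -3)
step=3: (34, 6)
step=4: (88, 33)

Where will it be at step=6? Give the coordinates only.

(736, 357)

Consecutive displacements (+2, +1), (+6, +3), (+18, +9), (+54, +27) scale by a factor of 3 each step.
step 5: (88, 33) + (+162, +81) → (250, 114)
step 6: (250, 114) + (+486, +243) → (736, 357)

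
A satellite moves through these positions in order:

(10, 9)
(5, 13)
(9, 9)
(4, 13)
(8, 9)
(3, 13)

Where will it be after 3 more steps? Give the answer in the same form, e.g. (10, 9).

(6, 9)

Step-to-step displacements: (-5, +4), (+4, -4), (-5, +4), (+4, -4), (-5, +4) — a repeating cycle of length 2.
step 6: apply (+4, -4) → (7, 9)
step 7: apply (-5, +4) → (2, 13)
step 8: apply (+4, -4) → (6, 9)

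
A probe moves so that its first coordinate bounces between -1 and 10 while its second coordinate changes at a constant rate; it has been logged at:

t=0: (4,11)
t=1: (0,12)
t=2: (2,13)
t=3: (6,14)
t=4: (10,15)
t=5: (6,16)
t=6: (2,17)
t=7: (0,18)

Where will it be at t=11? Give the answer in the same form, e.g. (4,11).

(4,22)

The first coordinate travels 4 per step and bounces off the walls at -1 and 10.
  step 8: 0 → 4
  step 9: 4 → 8
  step 10: 8 → 8
  step 11: 8 → 4
The second coordinate changes by +1 each step: at step 11 it is 22.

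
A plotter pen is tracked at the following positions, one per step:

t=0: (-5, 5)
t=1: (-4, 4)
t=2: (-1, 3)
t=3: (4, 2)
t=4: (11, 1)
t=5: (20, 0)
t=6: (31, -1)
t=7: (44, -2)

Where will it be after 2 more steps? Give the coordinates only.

(76, -4)

First differences are (+1, -1), (+3, -1), (+5, -1), (+7, -1), (+9, -1), (+11, -1), (+13, -1); their common second difference is (+2, +0) (constant acceleration).
step 8: (44, -2) + (+15, -1) → (59, -3)
step 9: (59, -3) + (+17, -1) → (76, -4)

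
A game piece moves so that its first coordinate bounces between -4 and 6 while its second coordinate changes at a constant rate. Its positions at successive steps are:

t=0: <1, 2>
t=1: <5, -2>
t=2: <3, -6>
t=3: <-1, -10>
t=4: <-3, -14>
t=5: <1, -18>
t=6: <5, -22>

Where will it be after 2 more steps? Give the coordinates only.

The first coordinate travels 4 per step and bounces off the walls at -4 and 6.
  step 7: 5 → 3
  step 8: 3 → -1
The second coordinate changes by -4 each step: at step 8 it is -30.

<-1, -30>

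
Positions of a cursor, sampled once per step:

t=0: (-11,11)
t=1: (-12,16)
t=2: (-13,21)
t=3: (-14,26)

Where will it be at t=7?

(-18,46)

The position changes by (-1,+5) every step.
step 4: (-14,26) + (-1,+5) → (-15,31)
step 5: (-15,31) + (-1,+5) → (-16,36)
step 6: (-16,36) + (-1,+5) → (-17,41)
step 7: (-17,41) + (-1,+5) → (-18,46)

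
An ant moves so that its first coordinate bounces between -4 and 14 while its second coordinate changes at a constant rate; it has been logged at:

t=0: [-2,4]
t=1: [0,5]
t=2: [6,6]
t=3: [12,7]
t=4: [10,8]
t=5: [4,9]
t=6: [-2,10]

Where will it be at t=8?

[6,12]

The first coordinate travels 6 per step and bounces off the walls at -4 and 14.
  step 7: -2 → 0
  step 8: 0 → 6
The second coordinate changes by +1 each step: at step 8 it is 12.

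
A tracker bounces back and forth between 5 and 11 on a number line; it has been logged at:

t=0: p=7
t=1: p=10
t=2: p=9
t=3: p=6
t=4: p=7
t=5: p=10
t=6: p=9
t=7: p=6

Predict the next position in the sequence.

p=7

The value reflects between 5 and 11, moving 3 per step.
  step 8: 6 → 7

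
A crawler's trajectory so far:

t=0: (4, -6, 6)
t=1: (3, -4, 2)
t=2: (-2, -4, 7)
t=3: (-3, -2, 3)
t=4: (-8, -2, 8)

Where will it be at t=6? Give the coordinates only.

(-14, 0, 9)

The moves between consecutive positions are (-1, +2, -4), (-5, +0, +5), (-1, +2, -4), (-5, +0, +5); they repeat the 2-cycle [(-1, +2, -4), (-5, +0, +5)].
step 5: apply (-1, +2, -4) → (-9, 0, 4)
step 6: apply (-5, +0, +5) → (-14, 0, 9)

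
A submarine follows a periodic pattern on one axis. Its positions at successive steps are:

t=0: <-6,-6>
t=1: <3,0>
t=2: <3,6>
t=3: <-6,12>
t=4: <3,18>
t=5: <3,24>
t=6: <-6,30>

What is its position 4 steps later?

<3,54>

The first coordinate repeats the cycle [-6, 3, 3] with period 3; step 10 mod 3 = 1, giving 3.
The second coordinate changes by +6 each step, so at step 10 it is -6 + 10·(6) = 54.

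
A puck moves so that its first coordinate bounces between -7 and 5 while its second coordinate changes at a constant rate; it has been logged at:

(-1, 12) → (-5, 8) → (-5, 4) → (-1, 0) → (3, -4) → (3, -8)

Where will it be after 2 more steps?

(-5, -16)

The first coordinate travels 4 per step and bounces off the walls at -7 and 5.
  step 6: 3 → -1
  step 7: -1 → -5
The second coordinate changes by -4 each step: at step 7 it is -16.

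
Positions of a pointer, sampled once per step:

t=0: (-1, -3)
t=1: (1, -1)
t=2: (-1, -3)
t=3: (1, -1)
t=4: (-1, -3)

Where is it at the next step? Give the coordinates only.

Step-to-step displacements: (+2, +2), (-2, -2), (+2, +2), (-2, -2); each is -1× the previous.
step 5: (-1, -3) + (+2, +2) → (1, -1)

(1, -1)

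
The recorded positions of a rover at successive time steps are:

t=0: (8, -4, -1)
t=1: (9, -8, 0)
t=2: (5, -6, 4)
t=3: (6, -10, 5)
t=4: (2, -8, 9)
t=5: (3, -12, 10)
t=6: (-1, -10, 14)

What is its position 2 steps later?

(-4, -12, 19)

The moves between consecutive positions are (+1, -4, +1), (-4, +2, +4), (+1, -4, +1), (-4, +2, +4), (+1, -4, +1), (-4, +2, +4); they repeat the 2-cycle [(+1, -4, +1), (-4, +2, +4)].
step 7: apply (+1, -4, +1) → (0, -14, 15)
step 8: apply (-4, +2, +4) → (-4, -12, 19)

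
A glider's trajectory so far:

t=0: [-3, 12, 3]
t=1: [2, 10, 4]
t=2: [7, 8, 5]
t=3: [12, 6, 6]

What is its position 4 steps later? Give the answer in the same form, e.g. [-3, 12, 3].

[32, -2, 10]

Each step adds [+5, -2, +1] to the position.
step 4: [12, 6, 6] + [+5, -2, +1] → [17, 4, 7]
step 5: [17, 4, 7] + [+5, -2, +1] → [22, 2, 8]
step 6: [22, 2, 8] + [+5, -2, +1] → [27, 0, 9]
step 7: [27, 0, 9] + [+5, -2, +1] → [32, -2, 10]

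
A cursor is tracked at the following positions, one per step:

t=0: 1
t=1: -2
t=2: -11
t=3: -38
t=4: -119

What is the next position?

Step-to-step displacements: -3, -9, -27, -81; each is 3× the previous.
step 5: -119 − 243 → -362

-362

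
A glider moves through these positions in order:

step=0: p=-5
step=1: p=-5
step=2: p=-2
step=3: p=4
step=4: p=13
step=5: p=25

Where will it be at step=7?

Taking differences between consecutive positions: +0, +3, +6, +9, +12. These grow by +3 each step.
step 6: 25 + 15 → p=40
step 7: 40 + 18 → p=58

p=58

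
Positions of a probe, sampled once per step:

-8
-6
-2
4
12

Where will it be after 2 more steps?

Successive displacements: +2, +4, +6, +8 — each changes by +2.
step 5: 12 + 10 → 22
step 6: 22 + 12 → 34

34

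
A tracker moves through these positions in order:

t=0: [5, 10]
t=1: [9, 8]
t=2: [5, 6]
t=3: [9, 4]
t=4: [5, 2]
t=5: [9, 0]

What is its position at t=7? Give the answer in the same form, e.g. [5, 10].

The first coordinate repeats the cycle [5, 9] with period 2; step 7 mod 2 = 1, giving 9.
The second coordinate changes by -2 each step, so at step 7 it is 10 + 7·(-2) = -4.

[9, -4]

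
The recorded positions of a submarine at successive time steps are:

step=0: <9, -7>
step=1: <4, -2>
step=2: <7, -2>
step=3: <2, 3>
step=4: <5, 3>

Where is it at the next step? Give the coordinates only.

The moves between consecutive positions are <-5, +5>, <+3, +0>, <-5, +5>, <+3, +0>; they repeat the 2-cycle [<-5, +5>, <+3, +0>].
step 5: apply <-5, +5> → <0, 8>

<0, 8>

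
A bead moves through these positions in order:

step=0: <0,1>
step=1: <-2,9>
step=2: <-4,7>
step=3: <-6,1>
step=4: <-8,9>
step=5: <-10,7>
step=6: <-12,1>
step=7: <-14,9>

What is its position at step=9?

<-18,1>

The first coordinate changes by -2 each step, so at step 9 it is 0 + 9·(-2) = -18.
The second coordinate repeats the cycle [1, 9, 7] with period 3; step 9 mod 3 = 0, giving 1.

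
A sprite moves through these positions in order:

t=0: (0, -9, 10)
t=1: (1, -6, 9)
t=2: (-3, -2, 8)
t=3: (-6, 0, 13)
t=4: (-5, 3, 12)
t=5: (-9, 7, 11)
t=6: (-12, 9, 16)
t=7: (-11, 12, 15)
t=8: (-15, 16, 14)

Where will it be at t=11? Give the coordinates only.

Step-to-step displacements: (+1, +3, -1), (-4, +4, -1), (-3, +2, +5), (+1, +3, -1), (-4, +4, -1), (-3, +2, +5), (+1, +3, -1), (-4, +4, -1) — a repeating cycle of length 3.
step 9: apply (-3, +2, +5) → (-18, 18, 19)
step 10: apply (+1, +3, -1) → (-17, 21, 18)
step 11: apply (-4, +4, -1) → (-21, 25, 17)

(-21, 25, 17)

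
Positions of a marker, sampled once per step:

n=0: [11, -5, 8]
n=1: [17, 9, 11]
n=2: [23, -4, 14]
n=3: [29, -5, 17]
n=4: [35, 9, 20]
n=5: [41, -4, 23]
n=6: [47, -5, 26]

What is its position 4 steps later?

[71, 9, 38]

First: linear, +6 per step → 71 at step 10.
Second: cycles through -5, 9, -4 every 3 steps. Step 10 lands at position 1 of the cycle → 9.
Third: linear, +3 per step → 38 at step 10.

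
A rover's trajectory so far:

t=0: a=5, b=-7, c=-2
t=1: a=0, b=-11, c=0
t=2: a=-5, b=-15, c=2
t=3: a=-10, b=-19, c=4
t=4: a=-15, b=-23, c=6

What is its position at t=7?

Each step adds (-5, -4, +2) to the position.
step 5: a=-15, b=-23, c=6 + (-5, -4, +2) → a=-20, b=-27, c=8
step 6: a=-20, b=-27, c=8 + (-5, -4, +2) → a=-25, b=-31, c=10
step 7: a=-25, b=-31, c=10 + (-5, -4, +2) → a=-30, b=-35, c=12

a=-30, b=-35, c=12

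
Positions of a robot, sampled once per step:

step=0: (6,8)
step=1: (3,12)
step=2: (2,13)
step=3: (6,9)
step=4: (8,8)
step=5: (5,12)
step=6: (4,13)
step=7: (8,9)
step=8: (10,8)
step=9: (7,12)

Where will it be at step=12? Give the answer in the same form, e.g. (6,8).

Differencing gives (-3,+4), (-1,+1), (+4,-4), (+2,-1), (-3,+4), (-1,+1), (+4,-4), (+2,-1), (-3,+4). This is the pattern (-3,+4), (-1,+1), (+4,-4), (+2,-1) repeated.
step 10: apply (-1,+1) → (6,13)
step 11: apply (+4,-4) → (10,9)
step 12: apply (+2,-1) → (12,8)

(12,8)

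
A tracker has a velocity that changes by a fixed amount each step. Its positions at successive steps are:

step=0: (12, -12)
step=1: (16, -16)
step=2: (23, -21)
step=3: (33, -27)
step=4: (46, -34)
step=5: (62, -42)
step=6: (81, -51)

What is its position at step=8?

Successive displacements: (+4, -4), (+7, -5), (+10, -6), (+13, -7), (+16, -8), (+19, -9) — each changes by (+3, -1).
step 7: (81, -51) + (+22, -10) → (103, -61)
step 8: (103, -61) + (+25, -11) → (128, -72)

(128, -72)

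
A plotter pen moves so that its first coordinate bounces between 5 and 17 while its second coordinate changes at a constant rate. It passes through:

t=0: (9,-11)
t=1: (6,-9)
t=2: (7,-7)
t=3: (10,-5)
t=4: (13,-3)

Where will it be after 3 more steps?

The first coordinate travels 3 per step and bounces off the walls at 5 and 17.
  step 5: 13 → 16
  step 6: 16 → 15
  step 7: 15 → 12
The second coordinate changes by +2 each step: at step 7 it is 3.

(12,3)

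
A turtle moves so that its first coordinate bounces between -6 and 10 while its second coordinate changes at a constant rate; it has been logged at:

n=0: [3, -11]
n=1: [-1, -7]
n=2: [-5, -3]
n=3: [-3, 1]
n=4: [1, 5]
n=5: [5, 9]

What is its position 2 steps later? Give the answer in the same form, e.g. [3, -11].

[7, 17]

The first coordinate reflects between -6 and 10, moving 4 per step.
  step 6: 5 → 9
  step 7: 9 → 7
The second coordinate changes by +4 each step: at step 7 it is 17.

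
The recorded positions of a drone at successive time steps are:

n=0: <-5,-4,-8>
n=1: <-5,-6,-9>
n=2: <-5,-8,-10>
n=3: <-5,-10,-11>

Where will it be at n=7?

Each step adds <+0,-2,-1> to the position.
step 4: <-5,-10,-11> + <+0,-2,-1> → <-5,-12,-12>
step 5: <-5,-12,-12> + <+0,-2,-1> → <-5,-14,-13>
step 6: <-5,-14,-13> + <+0,-2,-1> → <-5,-16,-14>
step 7: <-5,-16,-14> + <+0,-2,-1> → <-5,-18,-15>

<-5,-18,-15>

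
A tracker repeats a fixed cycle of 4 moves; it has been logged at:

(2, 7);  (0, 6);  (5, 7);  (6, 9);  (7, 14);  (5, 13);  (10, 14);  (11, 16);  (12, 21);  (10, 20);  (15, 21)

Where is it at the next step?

(16, 23)

The moves between consecutive positions are (-2, -1), (+5, +1), (+1, +2), (+1, +5), (-2, -1), (+5, +1), (+1, +2), (+1, +5), (-2, -1), (+5, +1); they repeat the 4-cycle [(-2, -1), (+5, +1), (+1, +2), (+1, +5)].
step 11: apply (+1, +2) → (16, 23)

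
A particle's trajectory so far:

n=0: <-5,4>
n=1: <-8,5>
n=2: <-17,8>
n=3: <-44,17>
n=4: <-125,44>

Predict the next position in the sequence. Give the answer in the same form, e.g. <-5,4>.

<-368,125>

The jumps are <-3,+1>, <-9,+3>, <-27,+9>, <-81,+27> — a geometric progression with ratio 3.
step 5: <-125,44> + <-243,+81> → <-368,125>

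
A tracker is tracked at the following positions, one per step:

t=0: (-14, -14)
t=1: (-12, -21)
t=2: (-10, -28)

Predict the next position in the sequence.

(-8, -35)

The position changes by (+2, -7) every step.
step 3: (-10, -28) + (+2, -7) → (-8, -35)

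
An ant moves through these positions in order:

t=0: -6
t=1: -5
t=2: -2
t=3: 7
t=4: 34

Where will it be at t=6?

Step-to-step displacements: +1, +3, +9, +27; each is 3× the previous.
step 5: 34 + 81 → 115
step 6: 115 + 243 → 358

358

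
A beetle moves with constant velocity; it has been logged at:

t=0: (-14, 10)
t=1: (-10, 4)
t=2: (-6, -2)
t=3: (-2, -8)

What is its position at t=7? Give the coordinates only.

Each step adds (+4, -6) to the position.
step 4: (-2, -8) + (+4, -6) → (2, -14)
step 5: (2, -14) + (+4, -6) → (6, -20)
step 6: (6, -20) + (+4, -6) → (10, -26)
step 7: (10, -26) + (+4, -6) → (14, -32)

(14, -32)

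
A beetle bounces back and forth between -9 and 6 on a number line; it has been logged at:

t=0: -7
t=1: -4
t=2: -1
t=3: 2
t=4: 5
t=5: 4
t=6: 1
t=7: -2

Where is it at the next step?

The value reflects between -9 and 6, moving 3 per step.
  step 8: -2 → -5

-5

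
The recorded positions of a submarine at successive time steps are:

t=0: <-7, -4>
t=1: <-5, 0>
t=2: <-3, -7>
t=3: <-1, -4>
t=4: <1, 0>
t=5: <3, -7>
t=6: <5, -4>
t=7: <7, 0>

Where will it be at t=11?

<15, -7>

The first coordinate changes by +2 each step, so at step 11 it is -7 + 11·(2) = 15.
The second coordinate repeats the cycle [-4, 0, -7] with period 3; step 11 mod 3 = 2, giving -7.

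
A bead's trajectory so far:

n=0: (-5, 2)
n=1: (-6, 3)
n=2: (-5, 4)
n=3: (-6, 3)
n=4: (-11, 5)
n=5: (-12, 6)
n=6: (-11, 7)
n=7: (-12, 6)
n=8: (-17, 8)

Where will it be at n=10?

(-17, 10)

Step-to-step displacements: (-1, +1), (+1, +1), (-1, -1), (-5, +2), (-1, +1), (+1, +1), (-1, -1), (-5, +2) — a repeating cycle of length 4.
step 9: apply (-1, +1) → (-18, 9)
step 10: apply (+1, +1) → (-17, 10)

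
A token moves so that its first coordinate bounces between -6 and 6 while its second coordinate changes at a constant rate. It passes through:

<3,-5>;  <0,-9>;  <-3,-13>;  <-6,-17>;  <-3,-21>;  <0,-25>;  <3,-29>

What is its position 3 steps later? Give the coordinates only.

The first coordinate travels 3 per step and bounces off the walls at -6 and 6.
  step 7: 3 → 6
  step 8: 6 → 3
  step 9: 3 → 0
The second coordinate changes by -4 each step: at step 9 it is -41.

<0,-41>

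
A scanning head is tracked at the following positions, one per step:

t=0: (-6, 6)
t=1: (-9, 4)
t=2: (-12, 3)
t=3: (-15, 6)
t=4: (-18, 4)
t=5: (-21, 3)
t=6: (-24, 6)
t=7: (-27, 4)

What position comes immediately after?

(-30, 3)

The first coordinate changes by -3 each step, so at step 8 it is -6 + 8·(-3) = -30.
The second coordinate repeats the cycle [6, 4, 3] with period 3; step 8 mod 3 = 2, giving 3.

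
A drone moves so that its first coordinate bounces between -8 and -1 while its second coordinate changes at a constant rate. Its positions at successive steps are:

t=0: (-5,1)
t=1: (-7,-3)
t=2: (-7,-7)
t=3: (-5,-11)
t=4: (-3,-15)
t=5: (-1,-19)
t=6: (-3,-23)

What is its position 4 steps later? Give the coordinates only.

The first coordinate travels 2 per step and bounces off the walls at -8 and -1.
  step 7: -3 → -5
  step 8: -5 → -7
  step 9: -7 → -7
  step 10: -7 → -5
The second coordinate changes by -4 each step: at step 10 it is -39.

(-5,-39)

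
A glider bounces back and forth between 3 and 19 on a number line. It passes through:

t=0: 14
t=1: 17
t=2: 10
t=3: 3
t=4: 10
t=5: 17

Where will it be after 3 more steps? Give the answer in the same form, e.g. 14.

6

The value travels 7 per step and bounces off the walls at 3 and 19.
  step 6: 17 → 14
  step 7: 14 → 7
  step 8: 7 → 6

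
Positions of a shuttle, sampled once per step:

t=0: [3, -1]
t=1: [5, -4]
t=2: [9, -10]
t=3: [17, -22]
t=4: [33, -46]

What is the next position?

The jumps are [+2, -3], [+4, -6], [+8, -12], [+16, -24] — a geometric progression with ratio 2.
step 5: [33, -46] + [+32, -48] → [65, -94]

[65, -94]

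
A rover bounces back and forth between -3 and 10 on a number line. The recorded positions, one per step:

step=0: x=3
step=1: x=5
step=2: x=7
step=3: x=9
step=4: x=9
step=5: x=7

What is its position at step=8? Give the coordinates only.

The value reflects between -3 and 10, moving 2 per step.
  step 6: 7 → 5
  step 7: 5 → 3
  step 8: 3 → 1

x=1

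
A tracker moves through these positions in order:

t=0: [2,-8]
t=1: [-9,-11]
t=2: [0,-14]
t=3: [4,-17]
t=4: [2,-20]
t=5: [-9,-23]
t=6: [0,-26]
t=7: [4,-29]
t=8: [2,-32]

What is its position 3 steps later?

The first coordinate repeats the cycle [2, -9, 0, 4] with period 4; step 11 mod 4 = 3, giving 4.
The second coordinate changes by -3 each step, so at step 11 it is -8 + 11·(-3) = -41.

[4,-41]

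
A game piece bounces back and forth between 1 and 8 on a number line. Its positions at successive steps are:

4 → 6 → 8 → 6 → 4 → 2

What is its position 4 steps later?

The value reflects between 1 and 8, moving 2 per step.
  step 6: 2 → 2
  step 7: 2 → 4
  step 8: 4 → 6
  step 9: 6 → 8

8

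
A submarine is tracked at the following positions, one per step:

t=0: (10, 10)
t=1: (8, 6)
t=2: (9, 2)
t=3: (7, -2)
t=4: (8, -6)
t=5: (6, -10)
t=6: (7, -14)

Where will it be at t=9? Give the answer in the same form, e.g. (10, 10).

(4, -26)

The moves between consecutive positions are (-2, -4), (+1, -4), (-2, -4), (+1, -4), (-2, -4), (+1, -4); they repeat the 2-cycle [(-2, -4), (+1, -4)].
step 7: apply (-2, -4) → (5, -18)
step 8: apply (+1, -4) → (6, -22)
step 9: apply (-2, -4) → (4, -26)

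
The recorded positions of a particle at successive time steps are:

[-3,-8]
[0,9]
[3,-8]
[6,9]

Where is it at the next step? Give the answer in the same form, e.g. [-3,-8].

The first coordinate changes by +3 each step, so at step 4 it is -3 + 4·(3) = 9.
The second coordinate repeats the cycle [-8, 9] with period 2; step 4 mod 2 = 0, giving -8.

[9,-8]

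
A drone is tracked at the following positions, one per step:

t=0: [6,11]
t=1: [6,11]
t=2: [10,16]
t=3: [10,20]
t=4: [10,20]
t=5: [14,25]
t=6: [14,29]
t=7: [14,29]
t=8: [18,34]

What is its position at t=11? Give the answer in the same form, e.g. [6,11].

[22,43]

Differencing gives [+0,+0], [+4,+5], [+0,+4], [+0,+0], [+4,+5], [+0,+4], [+0,+0], [+4,+5]. This is the pattern [+0,+0], [+4,+5], [+0,+4] repeated.
step 9: apply [+0,+4] → [18,38]
step 10: apply [+0,+0] → [18,38]
step 11: apply [+4,+5] → [22,43]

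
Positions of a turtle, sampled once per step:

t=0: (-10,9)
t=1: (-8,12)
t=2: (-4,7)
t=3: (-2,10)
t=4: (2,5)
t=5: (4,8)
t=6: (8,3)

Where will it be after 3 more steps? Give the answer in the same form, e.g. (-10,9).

Differencing gives (+2,+3), (+4,-5), (+2,+3), (+4,-5), (+2,+3), (+4,-5). This is the pattern (+2,+3), (+4,-5) repeated.
step 7: apply (+2,+3) → (10,6)
step 8: apply (+4,-5) → (14,1)
step 9: apply (+2,+3) → (16,4)

(16,4)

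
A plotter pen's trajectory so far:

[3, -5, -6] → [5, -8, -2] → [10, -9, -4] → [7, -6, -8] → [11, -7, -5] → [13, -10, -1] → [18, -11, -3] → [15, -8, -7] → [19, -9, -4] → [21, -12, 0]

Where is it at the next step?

[26, -13, -2]

Step-to-step displacements: [+2, -3, +4], [+5, -1, -2], [-3, +3, -4], [+4, -1, +3], [+2, -3, +4], [+5, -1, -2], [-3, +3, -4], [+4, -1, +3], [+2, -3, +4] — a repeating cycle of length 4.
step 10: apply [+5, -1, -2] → [26, -13, -2]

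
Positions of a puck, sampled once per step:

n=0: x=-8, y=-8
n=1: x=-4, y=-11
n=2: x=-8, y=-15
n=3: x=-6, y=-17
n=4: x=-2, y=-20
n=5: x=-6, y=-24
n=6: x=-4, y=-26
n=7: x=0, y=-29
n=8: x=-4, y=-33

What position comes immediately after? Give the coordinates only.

Differencing gives (+4,-3), (-4,-4), (+2,-2), (+4,-3), (-4,-4), (+2,-2), (+4,-3), (-4,-4). This is the pattern (+4,-3), (-4,-4), (+2,-2) repeated.
step 9: apply (+2,-2) → x=-2, y=-35

x=-2, y=-35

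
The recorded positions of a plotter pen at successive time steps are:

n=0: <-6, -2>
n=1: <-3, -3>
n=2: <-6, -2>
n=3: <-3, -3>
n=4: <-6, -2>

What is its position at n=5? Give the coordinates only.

The jumps are <+3, -1>, <-3, +1>, <+3, -1>, <-3, +1> — a geometric progression with ratio -1.
step 5: <-6, -2> + <+3, -1> → <-3, -3>

<-3, -3>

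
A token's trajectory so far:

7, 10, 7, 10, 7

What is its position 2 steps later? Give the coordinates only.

7

Step-to-step displacements: +3, -3, +3, -3; each is -1× the previous.
step 5: 7 + 3 → 10
step 6: 10 − 3 → 7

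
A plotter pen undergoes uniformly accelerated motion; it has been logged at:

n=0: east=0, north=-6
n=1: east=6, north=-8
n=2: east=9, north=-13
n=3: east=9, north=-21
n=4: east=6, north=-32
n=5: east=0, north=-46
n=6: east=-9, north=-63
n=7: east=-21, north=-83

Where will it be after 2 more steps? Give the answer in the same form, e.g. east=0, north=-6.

east=-54, north=-132

First differences are (+6, -2), (+3, -5), (+0, -8), (-3, -11), (-6, -14), (-9, -17), (-12, -20); their common second difference is (-3, -3) (constant acceleration).
step 8: east=-21, north=-83 + (-15, -23) → east=-36, north=-106
step 9: east=-36, north=-106 + (-18, -26) → east=-54, north=-132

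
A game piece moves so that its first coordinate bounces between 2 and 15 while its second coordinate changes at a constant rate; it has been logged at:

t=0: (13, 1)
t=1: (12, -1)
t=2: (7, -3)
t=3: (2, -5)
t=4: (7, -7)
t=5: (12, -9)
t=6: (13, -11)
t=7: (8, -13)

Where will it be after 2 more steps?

The first coordinate reflects between 2 and 15, moving 5 per step.
  step 8: 8 → 3
  step 9: 3 → 6
The second coordinate changes by -2 each step: at step 9 it is -17.

(6, -17)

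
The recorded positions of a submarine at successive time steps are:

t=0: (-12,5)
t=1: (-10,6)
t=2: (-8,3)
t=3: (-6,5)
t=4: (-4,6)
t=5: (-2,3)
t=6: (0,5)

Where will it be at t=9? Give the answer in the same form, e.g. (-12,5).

First: linear, +2 per step → 6 at step 9.
Second: cycles through 5, 6, 3 every 3 steps. Step 9 lands at position 0 of the cycle → 5.

(6,5)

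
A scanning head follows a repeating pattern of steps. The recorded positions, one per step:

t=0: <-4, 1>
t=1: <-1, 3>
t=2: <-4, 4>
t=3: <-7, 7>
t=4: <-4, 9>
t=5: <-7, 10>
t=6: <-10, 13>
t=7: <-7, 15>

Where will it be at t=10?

Differencing gives <+3, +2>, <-3, +1>, <-3, +3>, <+3, +2>, <-3, +1>, <-3, +3>, <+3, +2>. This is the pattern <+3, +2>, <-3, +1>, <-3, +3> repeated.
step 8: apply <-3, +1> → <-10, 16>
step 9: apply <-3, +3> → <-13, 19>
step 10: apply <+3, +2> → <-10, 21>

<-10, 21>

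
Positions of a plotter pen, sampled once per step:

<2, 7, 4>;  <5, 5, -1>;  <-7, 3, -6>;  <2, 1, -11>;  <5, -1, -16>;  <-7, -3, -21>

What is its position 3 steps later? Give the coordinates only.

First: cycles through 2, 5, -7 every 3 steps. Step 8 lands at position 2 of the cycle → -7.
Second: linear, -2 per step → -9 at step 8.
Third: linear, -5 per step → -36 at step 8.

<-7, -9, -36>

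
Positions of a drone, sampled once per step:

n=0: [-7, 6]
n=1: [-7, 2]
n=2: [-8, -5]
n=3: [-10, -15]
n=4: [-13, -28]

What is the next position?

First differences are [+0, -4], [-1, -7], [-2, -10], [-3, -13]; their common second difference is [-1, -3] (constant acceleration).
step 5: [-13, -28] + [-4, -16] → [-17, -44]

[-17, -44]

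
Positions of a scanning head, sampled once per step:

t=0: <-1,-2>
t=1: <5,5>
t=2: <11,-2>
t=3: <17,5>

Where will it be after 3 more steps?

The first coordinate changes by +6 each step, so at step 6 it is -1 + 6·(6) = 35.
The second coordinate repeats the cycle [-2, 5] with period 2; step 6 mod 2 = 0, giving -2.

<35,-2>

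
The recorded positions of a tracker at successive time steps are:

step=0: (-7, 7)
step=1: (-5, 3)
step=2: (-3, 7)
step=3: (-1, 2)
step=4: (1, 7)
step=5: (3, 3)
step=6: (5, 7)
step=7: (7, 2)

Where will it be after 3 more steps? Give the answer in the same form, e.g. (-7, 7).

The first coordinate changes by +2 each step, so at step 10 it is -7 + 10·(2) = 13.
The second coordinate repeats the cycle [7, 3, 7, 2] with period 4; step 10 mod 4 = 2, giving 7.

(13, 7)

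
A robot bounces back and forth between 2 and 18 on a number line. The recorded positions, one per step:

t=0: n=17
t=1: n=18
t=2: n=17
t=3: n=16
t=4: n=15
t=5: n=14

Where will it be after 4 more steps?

The value travels 1 per step and bounces off the walls at 2 and 18.
  step 6: 14 → 13
  step 7: 13 → 12
  step 8: 12 → 11
  step 9: 11 → 10

n=10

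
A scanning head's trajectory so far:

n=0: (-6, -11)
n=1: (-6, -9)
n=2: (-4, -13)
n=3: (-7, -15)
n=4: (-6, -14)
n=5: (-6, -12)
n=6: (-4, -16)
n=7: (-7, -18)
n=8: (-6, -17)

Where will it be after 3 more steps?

(-7, -21)

Differencing gives (+0, +2), (+2, -4), (-3, -2), (+1, +1), (+0, +2), (+2, -4), (-3, -2), (+1, +1). This is the pattern (+0, +2), (+2, -4), (-3, -2), (+1, +1) repeated.
step 9: apply (+0, +2) → (-6, -15)
step 10: apply (+2, -4) → (-4, -19)
step 11: apply (-3, -2) → (-7, -21)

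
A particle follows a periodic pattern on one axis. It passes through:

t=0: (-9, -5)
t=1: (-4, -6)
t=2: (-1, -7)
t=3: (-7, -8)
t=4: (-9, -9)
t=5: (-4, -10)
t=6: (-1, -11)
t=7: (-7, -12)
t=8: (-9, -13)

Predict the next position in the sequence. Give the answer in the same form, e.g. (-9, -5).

(-4, -14)

The first coordinate repeats the cycle [-9, -4, -1, -7] with period 4; step 9 mod 4 = 1, giving -4.
The second coordinate changes by -1 each step, so at step 9 it is -5 + 9·(-1) = -14.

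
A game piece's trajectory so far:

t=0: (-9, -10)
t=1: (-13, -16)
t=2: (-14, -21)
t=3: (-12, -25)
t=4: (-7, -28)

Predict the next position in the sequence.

Taking differences between consecutive positions: (-4, -6), (-1, -5), (+2, -4), (+5, -3). These grow by (+3, +1) each step.
step 5: (-7, -28) + (+8, -2) → (1, -30)

(1, -30)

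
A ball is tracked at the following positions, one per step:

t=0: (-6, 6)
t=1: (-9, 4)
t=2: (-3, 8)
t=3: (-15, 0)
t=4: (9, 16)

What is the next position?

The jumps are (-3, -2), (+6, +4), (-12, -8), (+24, +16) — a geometric progression with ratio -2.
step 5: (9, 16) + (-48, -32) → (-39, -16)

(-39, -16)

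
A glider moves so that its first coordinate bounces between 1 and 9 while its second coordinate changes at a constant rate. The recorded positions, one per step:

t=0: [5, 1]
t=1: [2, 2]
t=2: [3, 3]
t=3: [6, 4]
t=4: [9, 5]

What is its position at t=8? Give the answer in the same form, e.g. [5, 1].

[5, 9]

The first coordinate reflects between 1 and 9, moving 3 per step.
  step 5: 9 → 6
  step 6: 6 → 3
  step 7: 3 → 2
  step 8: 2 → 5
The second coordinate changes by +1 each step: at step 8 it is 9.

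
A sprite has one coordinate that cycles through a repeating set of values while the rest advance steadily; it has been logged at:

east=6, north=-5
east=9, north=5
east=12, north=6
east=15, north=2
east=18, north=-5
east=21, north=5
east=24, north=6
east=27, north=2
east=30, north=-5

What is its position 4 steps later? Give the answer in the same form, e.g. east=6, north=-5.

East: linear, +3 per step → 42 at step 12.
North: cycles through -5, 5, 6, 2 every 4 steps. Step 12 lands at position 0 of the cycle → -5.

east=42, north=-5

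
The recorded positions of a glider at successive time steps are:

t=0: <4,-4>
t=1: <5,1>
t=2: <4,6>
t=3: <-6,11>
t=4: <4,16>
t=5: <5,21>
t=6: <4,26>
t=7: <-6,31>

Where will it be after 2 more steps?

<5,41>

First: cycles through 4, 5, 4, -6 every 4 steps. Step 9 lands at position 1 of the cycle → 5.
Second: linear, +5 per step → 41 at step 9.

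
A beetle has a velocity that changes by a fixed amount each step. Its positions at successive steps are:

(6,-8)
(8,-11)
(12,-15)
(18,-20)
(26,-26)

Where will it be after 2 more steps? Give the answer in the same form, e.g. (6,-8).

(48,-41)

Successive displacements: (+2,-3), (+4,-4), (+6,-5), (+8,-6) — each changes by (+2,-1).
step 5: (26,-26) + (+10,-7) → (36,-33)
step 6: (36,-33) + (+12,-8) → (48,-41)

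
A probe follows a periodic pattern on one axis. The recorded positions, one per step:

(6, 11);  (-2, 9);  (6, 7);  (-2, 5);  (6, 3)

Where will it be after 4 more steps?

The first coordinate repeats the cycle [6, -2] with period 2; step 8 mod 2 = 0, giving 6.
The second coordinate changes by -2 each step, so at step 8 it is 11 + 8·(-2) = -5.

(6, -5)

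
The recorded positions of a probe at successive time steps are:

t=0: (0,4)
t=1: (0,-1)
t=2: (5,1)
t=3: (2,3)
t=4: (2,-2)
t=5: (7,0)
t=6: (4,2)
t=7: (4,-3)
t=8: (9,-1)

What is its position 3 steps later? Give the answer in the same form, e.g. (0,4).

The moves between consecutive positions are (+0,-5), (+5,+2), (-3,+2), (+0,-5), (+5,+2), (-3,+2), (+0,-5), (+5,+2); they repeat the 3-cycle [(+0,-5), (+5,+2), (-3,+2)].
step 9: apply (-3,+2) → (6,1)
step 10: apply (+0,-5) → (6,-4)
step 11: apply (+5,+2) → (11,-2)

(11,-2)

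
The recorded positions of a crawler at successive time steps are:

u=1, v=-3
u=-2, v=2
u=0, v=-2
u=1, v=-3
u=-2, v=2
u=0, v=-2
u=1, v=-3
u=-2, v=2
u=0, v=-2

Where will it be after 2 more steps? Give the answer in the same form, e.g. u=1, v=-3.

u=-2, v=2

Differencing gives (-3, +5), (+2, -4), (+1, -1), (-3, +5), (+2, -4), (+1, -1), (-3, +5), (+2, -4). This is the pattern (-3, +5), (+2, -4), (+1, -1) repeated.
step 9: apply (+1, -1) → u=1, v=-3
step 10: apply (-3, +5) → u=-2, v=2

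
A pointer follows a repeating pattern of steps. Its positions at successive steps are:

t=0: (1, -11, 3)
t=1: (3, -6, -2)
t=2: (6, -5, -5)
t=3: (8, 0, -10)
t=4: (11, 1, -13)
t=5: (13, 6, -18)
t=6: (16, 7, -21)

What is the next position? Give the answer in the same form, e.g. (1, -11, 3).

(18, 12, -26)

Differencing gives (+2, +5, -5), (+3, +1, -3), (+2, +5, -5), (+3, +1, -3), (+2, +5, -5), (+3, +1, -3). This is the pattern (+2, +5, -5), (+3, +1, -3) repeated.
step 7: apply (+2, +5, -5) → (18, 12, -26)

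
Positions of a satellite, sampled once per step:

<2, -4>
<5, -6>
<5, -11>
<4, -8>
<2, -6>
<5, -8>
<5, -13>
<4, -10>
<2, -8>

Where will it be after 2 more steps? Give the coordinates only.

The moves between consecutive positions are <+3, -2>, <+0, -5>, <-1, +3>, <-2, +2>, <+3, -2>, <+0, -5>, <-1, +3>, <-2, +2>; they repeat the 4-cycle [<+3, -2>, <+0, -5>, <-1, +3>, <-2, +2>].
step 9: apply <+3, -2> → <5, -10>
step 10: apply <+0, -5> → <5, -15>

<5, -15>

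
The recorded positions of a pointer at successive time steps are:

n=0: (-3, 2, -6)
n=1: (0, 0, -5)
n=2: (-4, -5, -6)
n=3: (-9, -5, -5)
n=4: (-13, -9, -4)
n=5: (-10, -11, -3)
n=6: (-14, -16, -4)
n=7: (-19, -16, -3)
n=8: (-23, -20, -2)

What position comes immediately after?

Differencing gives (+3, -2, +1), (-4, -5, -1), (-5, +0, +1), (-4, -4, +1), (+3, -2, +1), (-4, -5, -1), (-5, +0, +1), (-4, -4, +1). This is the pattern (+3, -2, +1), (-4, -5, -1), (-5, +0, +1), (-4, -4, +1) repeated.
step 9: apply (+3, -2, +1) → (-20, -22, -1)

(-20, -22, -1)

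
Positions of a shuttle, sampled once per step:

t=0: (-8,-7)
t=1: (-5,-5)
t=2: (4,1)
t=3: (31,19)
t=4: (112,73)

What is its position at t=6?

(1084,721)

The jumps are (+3,+2), (+9,+6), (+27,+18), (+81,+54) — a geometric progression with ratio 3.
step 5: (112,73) + (+243,+162) → (355,235)
step 6: (355,235) + (+729,+486) → (1084,721)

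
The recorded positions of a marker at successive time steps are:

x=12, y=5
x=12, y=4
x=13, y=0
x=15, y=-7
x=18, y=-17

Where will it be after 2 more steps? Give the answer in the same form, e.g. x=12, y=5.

Successive displacements: (+0, -1), (+1, -4), (+2, -7), (+3, -10) — each changes by (+1, -3).
step 5: x=18, y=-17 + (+4, -13) → x=22, y=-30
step 6: x=22, y=-30 + (+5, -16) → x=27, y=-46

x=27, y=-46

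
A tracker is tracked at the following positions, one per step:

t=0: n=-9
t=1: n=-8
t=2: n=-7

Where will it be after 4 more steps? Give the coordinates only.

n=-3

The position changes by +1 every step.
step 3: -7 + 1 → n=-6
step 4: -6 + 1 → n=-5
step 5: -5 + 1 → n=-4
step 6: -4 + 1 → n=-3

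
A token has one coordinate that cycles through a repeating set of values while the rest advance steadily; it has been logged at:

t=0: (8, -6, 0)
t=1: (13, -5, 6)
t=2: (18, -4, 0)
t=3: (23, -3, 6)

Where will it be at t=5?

(33, -1, 6)

First: linear, +5 per step → 33 at step 5.
Second: linear, +1 per step → -1 at step 5.
Third: cycles through 0, 6 every 2 steps. Step 5 lands at position 1 of the cycle → 6.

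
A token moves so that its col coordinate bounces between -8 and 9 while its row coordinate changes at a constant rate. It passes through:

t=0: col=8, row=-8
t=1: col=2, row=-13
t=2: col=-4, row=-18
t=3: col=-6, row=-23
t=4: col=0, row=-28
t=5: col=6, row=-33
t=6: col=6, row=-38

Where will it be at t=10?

The col coordinate travels 6 per step and bounces off the walls at -8 and 9.
  step 7: 6 → 0
  step 8: 0 → -6
  step 9: -6 → -4
  step 10: -4 → 2
The row coordinate changes by -5 each step: at step 10 it is -58.

col=2, row=-58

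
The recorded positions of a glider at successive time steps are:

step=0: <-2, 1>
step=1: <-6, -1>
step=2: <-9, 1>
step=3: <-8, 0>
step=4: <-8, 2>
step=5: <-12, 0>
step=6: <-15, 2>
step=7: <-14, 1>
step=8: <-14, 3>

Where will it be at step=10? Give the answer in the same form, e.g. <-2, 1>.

Differencing gives <-4, -2>, <-3, +2>, <+1, -1>, <+0, +2>, <-4, -2>, <-3, +2>, <+1, -1>, <+0, +2>. This is the pattern <-4, -2>, <-3, +2>, <+1, -1>, <+0, +2> repeated.
step 9: apply <-4, -2> → <-18, 1>
step 10: apply <-3, +2> → <-21, 3>

<-21, 3>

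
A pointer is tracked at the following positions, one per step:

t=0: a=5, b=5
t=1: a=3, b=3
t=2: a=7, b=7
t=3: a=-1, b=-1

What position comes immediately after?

a=15, b=15

Step-to-step displacements: (-2, -2), (+4, +4), (-8, -8); each is -2× the previous.
step 4: a=-1, b=-1 + (+16, +16) → a=15, b=15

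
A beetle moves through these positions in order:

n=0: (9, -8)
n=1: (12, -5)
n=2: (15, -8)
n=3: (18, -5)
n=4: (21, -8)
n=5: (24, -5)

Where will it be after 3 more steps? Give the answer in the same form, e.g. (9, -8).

(33, -8)

The first coordinate changes by +3 each step, so at step 8 it is 9 + 8·(3) = 33.
The second coordinate repeats the cycle [-8, -5] with period 2; step 8 mod 2 = 0, giving -8.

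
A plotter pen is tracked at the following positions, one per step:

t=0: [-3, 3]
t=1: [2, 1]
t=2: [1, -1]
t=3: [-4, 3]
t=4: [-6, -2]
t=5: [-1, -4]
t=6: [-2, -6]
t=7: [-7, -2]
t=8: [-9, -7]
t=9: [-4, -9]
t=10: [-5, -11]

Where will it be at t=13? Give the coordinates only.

[-7, -14]

Differencing gives [+5, -2], [-1, -2], [-5, +4], [-2, -5], [+5, -2], [-1, -2], [-5, +4], [-2, -5], [+5, -2], [-1, -2]. This is the pattern [+5, -2], [-1, -2], [-5, +4], [-2, -5] repeated.
step 11: apply [-5, +4] → [-10, -7]
step 12: apply [-2, -5] → [-12, -12]
step 13: apply [+5, -2] → [-7, -14]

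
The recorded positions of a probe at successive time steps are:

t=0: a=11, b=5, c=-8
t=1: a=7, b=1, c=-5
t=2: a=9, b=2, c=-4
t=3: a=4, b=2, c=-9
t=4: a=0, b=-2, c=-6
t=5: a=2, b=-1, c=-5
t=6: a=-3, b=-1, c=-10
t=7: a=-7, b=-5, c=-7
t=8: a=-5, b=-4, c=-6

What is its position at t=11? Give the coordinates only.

a=-12, b=-7, c=-7

Differencing gives (-4, -4, +3), (+2, +1, +1), (-5, +0, -5), (-4, -4, +3), (+2, +1, +1), (-5, +0, -5), (-4, -4, +3), (+2, +1, +1). This is the pattern (-4, -4, +3), (+2, +1, +1), (-5, +0, -5) repeated.
step 9: apply (-5, +0, -5) → a=-10, b=-4, c=-11
step 10: apply (-4, -4, +3) → a=-14, b=-8, c=-8
step 11: apply (+2, +1, +1) → a=-12, b=-7, c=-7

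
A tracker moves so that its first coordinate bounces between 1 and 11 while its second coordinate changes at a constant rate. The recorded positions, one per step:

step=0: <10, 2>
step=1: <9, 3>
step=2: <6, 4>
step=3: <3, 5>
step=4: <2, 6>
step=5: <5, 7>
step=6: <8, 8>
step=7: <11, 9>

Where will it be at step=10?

The first coordinate reflects between 1 and 11, moving 3 per step.
  step 8: 11 → 8
  step 9: 8 → 5
  step 10: 5 → 2
The second coordinate changes by +1 each step: at step 10 it is 12.

<2, 12>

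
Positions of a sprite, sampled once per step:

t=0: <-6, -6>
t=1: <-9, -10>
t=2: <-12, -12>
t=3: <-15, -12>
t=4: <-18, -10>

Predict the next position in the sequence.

Successive displacements: <-3, -4>, <-3, -2>, <-3, +0>, <-3, +2> — each changes by <+0, +2>.
step 5: <-18, -10> + <-3, +4> → <-21, -6>

<-21, -6>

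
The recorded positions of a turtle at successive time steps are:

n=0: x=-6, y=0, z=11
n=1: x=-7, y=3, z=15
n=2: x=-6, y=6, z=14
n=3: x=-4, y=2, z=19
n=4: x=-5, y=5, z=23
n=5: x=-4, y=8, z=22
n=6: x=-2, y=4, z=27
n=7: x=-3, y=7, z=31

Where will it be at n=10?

x=-1, y=9, z=39

Step-to-step displacements: (-1, +3, +4), (+1, +3, -1), (+2, -4, +5), (-1, +3, +4), (+1, +3, -1), (+2, -4, +5), (-1, +3, +4) — a repeating cycle of length 3.
step 8: apply (+1, +3, -1) → x=-2, y=10, z=30
step 9: apply (+2, -4, +5) → x=0, y=6, z=35
step 10: apply (-1, +3, +4) → x=-1, y=9, z=39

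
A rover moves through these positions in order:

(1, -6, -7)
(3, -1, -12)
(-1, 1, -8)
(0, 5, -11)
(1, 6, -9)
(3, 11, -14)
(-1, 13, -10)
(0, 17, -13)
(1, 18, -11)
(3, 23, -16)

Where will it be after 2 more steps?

Step-to-step displacements: (+2, +5, -5), (-4, +2, +4), (+1, +4, -3), (+1, +1, +2), (+2, +5, -5), (-4, +2, +4), (+1, +4, -3), (+1, +1, +2), (+2, +5, -5) — a repeating cycle of length 4.
step 10: apply (-4, +2, +4) → (-1, 25, -12)
step 11: apply (+1, +4, -3) → (0, 29, -15)

(0, 29, -15)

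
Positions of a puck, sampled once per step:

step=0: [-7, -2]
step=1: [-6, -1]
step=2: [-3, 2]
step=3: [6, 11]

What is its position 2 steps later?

[114, 119]

Step-to-step displacements: [+1, +1], [+3, +3], [+9, +9]; each is 3× the previous.
step 4: [6, 11] + [+27, +27] → [33, 38]
step 5: [33, 38] + [+81, +81] → [114, 119]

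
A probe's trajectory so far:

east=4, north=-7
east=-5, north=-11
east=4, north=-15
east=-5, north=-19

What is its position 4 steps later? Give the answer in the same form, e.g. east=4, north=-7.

east=-5, north=-35

The east coordinate repeats the cycle [4, -5] with period 2; step 7 mod 2 = 1, giving -5.
The north coordinate changes by -4 each step, so at step 7 it is -7 + 7·(-4) = -35.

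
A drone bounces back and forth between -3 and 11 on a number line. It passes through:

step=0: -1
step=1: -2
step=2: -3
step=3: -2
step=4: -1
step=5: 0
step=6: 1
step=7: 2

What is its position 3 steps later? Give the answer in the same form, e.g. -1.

5

The value travels 1 per step and bounces off the walls at -3 and 11.
  step 8: 2 → 3
  step 9: 3 → 4
  step 10: 4 → 5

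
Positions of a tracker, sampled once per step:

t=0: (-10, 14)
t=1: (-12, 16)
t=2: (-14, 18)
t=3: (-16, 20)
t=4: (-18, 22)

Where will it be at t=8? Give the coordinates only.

The position changes by (-2, +2) every step.
step 5: (-18, 22) + (-2, +2) → (-20, 24)
step 6: (-20, 24) + (-2, +2) → (-22, 26)
step 7: (-22, 26) + (-2, +2) → (-24, 28)
step 8: (-24, 28) + (-2, +2) → (-26, 30)

(-26, 30)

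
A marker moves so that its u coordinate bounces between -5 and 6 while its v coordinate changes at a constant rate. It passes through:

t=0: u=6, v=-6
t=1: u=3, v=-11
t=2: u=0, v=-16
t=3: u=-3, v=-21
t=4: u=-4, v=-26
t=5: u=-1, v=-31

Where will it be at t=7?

u=5, v=-41

The u coordinate travels 3 per step and bounces off the walls at -5 and 6.
  step 6: -1 → 2
  step 7: 2 → 5
The v coordinate changes by -5 each step: at step 7 it is -41.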